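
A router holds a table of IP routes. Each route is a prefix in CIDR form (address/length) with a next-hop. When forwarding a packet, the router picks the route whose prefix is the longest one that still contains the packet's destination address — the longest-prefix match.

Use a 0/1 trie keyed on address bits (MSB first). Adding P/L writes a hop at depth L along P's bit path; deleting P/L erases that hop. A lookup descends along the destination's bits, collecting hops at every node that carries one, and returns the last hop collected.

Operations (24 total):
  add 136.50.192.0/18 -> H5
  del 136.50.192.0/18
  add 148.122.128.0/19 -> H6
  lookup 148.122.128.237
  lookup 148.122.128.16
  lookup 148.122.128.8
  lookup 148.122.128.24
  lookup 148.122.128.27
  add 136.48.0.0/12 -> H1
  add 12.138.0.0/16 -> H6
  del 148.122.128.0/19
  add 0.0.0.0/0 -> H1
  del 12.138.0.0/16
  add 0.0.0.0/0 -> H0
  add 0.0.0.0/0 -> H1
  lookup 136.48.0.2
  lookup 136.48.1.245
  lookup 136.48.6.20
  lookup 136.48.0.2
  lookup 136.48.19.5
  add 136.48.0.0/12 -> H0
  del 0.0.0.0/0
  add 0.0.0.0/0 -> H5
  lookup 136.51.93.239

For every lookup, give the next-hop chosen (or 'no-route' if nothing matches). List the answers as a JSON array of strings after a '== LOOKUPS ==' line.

Apply in order:
  add 136.50.192.0/18 -> H5 at depth 18
  del 136.50.192.0/18 (clear depth 18)
  add 148.122.128.0/19 -> H6 at depth 19
  ? 148.122.128.237  path d0:-→d1:-→d2:-→d3:-→d4:-→d5:-→d6:-→d7:-→d8:-→d9:-→d10:-→d11:-→d12:-→d13:-→d14:-→d15:-→d16:-→d17:-→d18:-→d19:H6  best=H6
  ? 148.122.128.16  path d0:-→d1:-→d2:-→d3:-→d4:-→d5:-→d6:-→d7:-→d8:-→d9:-→d10:-→d11:-→d12:-→d13:-→d14:-→d15:-→d16:-→d17:-→d18:-→d19:H6  best=H6
  ? 148.122.128.8  path d0:-→d1:-→d2:-→d3:-→d4:-→d5:-→d6:-→d7:-→d8:-→d9:-→d10:-→d11:-→d12:-→d13:-→d14:-→d15:-→d16:-→d17:-→d18:-→d19:H6  best=H6
  ? 148.122.128.24  path d0:-→d1:-→d2:-→d3:-→d4:-→d5:-→d6:-→d7:-→d8:-→d9:-→d10:-→d11:-→d12:-→d13:-→d14:-→d15:-→d16:-→d17:-→d18:-→d19:H6  best=H6
  ? 148.122.128.27  path d0:-→d1:-→d2:-→d3:-→d4:-→d5:-→d6:-→d7:-→d8:-→d9:-→d10:-→d11:-→d12:-→d13:-→d14:-→d15:-→d16:-→d17:-→d18:-→d19:H6  best=H6
  add 136.48.0.0/12 -> H1 at depth 12
  add 12.138.0.0/16 -> H6 at depth 16
  del 148.122.128.0/19 (clear depth 19)
  add 0.0.0.0/0 -> H1 at depth 0
  del 12.138.0.0/16 (clear depth 16)
  add 0.0.0.0/0 -> H0 at depth 0
  add 0.0.0.0/0 -> H1 at depth 0
  ? 136.48.0.2  path d0:H1→d1:-→d2:-→d3:-→d4:-→d5:-→d6:-→d7:-→d8:-→d9:-→d10:-→d11:-→d12:H1→d13:-→d14:-  best=H1
  ? 136.48.1.245  path d0:H1→d1:-→d2:-→d3:-→d4:-→d5:-→d6:-→d7:-→d8:-→d9:-→d10:-→d11:-→d12:H1→d13:-→d14:-  best=H1
  ? 136.48.6.20  path d0:H1→d1:-→d2:-→d3:-→d4:-→d5:-→d6:-→d7:-→d8:-→d9:-→d10:-→d11:-→d12:H1→d13:-→d14:-  best=H1
  ? 136.48.0.2  path d0:H1→d1:-→d2:-→d3:-→d4:-→d5:-→d6:-→d7:-→d8:-→d9:-→d10:-→d11:-→d12:H1→d13:-→d14:-  best=H1
  ? 136.48.19.5  path d0:H1→d1:-→d2:-→d3:-→d4:-→d5:-→d6:-→d7:-→d8:-→d9:-→d10:-→d11:-→d12:H1→d13:-→d14:-  best=H1
  add 136.48.0.0/12 -> H0 at depth 12
  del 0.0.0.0/0 (clear depth 0)
  add 0.0.0.0/0 -> H5 at depth 0
  ? 136.51.93.239  path d0:H5→d1:-→d2:-→d3:-→d4:-→d5:-→d6:-→d7:-→d8:-→d9:-→d10:-→d11:-→d12:H0→d13:-→d14:-→d15:-  best=H0

== LOOKUPS ==
["H6","H6","H6","H6","H6","H1","H1","H1","H1","H1","H0"]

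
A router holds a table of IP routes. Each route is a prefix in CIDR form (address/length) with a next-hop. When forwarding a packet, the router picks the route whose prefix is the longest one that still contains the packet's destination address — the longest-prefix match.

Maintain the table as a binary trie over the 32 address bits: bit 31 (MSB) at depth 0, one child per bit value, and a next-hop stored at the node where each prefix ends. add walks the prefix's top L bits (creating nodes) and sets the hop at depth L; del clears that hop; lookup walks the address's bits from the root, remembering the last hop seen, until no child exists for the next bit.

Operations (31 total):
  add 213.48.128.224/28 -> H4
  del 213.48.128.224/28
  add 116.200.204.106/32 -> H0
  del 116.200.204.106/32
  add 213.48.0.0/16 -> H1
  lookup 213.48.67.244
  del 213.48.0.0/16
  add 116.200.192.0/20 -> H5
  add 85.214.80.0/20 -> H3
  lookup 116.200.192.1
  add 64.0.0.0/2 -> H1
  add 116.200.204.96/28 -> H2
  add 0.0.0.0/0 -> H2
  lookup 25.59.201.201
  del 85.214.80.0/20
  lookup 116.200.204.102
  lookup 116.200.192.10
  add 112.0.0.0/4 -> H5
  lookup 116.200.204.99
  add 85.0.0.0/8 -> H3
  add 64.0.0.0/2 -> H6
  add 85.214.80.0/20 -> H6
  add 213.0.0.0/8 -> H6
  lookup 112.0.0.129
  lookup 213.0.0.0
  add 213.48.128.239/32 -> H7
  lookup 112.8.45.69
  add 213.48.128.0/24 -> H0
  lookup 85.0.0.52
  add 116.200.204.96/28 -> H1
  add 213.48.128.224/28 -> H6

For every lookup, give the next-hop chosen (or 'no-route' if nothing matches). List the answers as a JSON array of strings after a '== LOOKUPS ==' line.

Apply in order:
  add 213.48.128.224/28 -> H4 at depth 28
  - 213.48.128.224/28 clear@28
  add 116.200.204.106/32 -> H0 at depth 32
  - 116.200.204.106/32 clear@32
  add 213.48.0.0/16 -> H1 at depth 16
  lookup 213.48.67.244: bits 1101010100110000 walk d0:-→d1:-→d2:-→d3:-→d4:-→d5:-→d6:-→d7:-→d8:-→d9:-→d10:-→d11:-→d12:-→d13:-→d14:-→d15:-→d16:H1 -> H1
  - 213.48.0.0/16 clear@16
  add 116.200.192.0/20 -> H5 at depth 20
  add 85.214.80.0/20 -> H3 at depth 20
  lookup 116.200.192.1: bits 01110100110010001100 walk d0:-→d1:-→d2:-→d3:-→d4:-→d5:-→d6:-→d7:-→d8:-→d9:-→d10:-→d11:-→d12:-→d13:-→d14:-→d15:-→d16:-→d17:-→d18:-→d19:-→d20:H5 -> H5
  add 64.0.0.0/2 -> H1 at depth 2
  add 116.200.204.96/28 -> H2 at depth 28
  add 0.0.0.0/0 -> H2 at depth 0
  lookup 25.59.201.201: bits 0 walk d0:H2→d1:- -> H2
  - 85.214.80.0/20 clear@20
  lookup 116.200.204.102: bits 0111010011001000110011000110 walk d0:H2→d1:-→d2:H1→d3:-→d4:-→d5:-→d6:-→d7:-→d8:-→d9:-→d10:-→d11:-→d12:-→d13:-→d14:-→d15:-→d16:-→d17:-→d18:-→d19:-→d20:H5→d21:-→d22:-→d23:-→d24:-→d25:-→d26:-→d27:-→d28:H2 -> H2
  lookup 116.200.192.10: bits 01110100110010001100 walk d0:H2→d1:-→d2:H1→d3:-→d4:-→d5:-→d6:-→d7:-→d8:-→d9:-→d10:-→d11:-→d12:-→d13:-→d14:-→d15:-→d16:-→d17:-→d18:-→d19:-→d20:H5 -> H5
  add 112.0.0.0/4 -> H5 at depth 4
  lookup 116.200.204.99: bits 0111010011001000110011000110 walk d0:H2→d1:-→d2:H1→d3:-→d4:H5→d5:-→d6:-→d7:-→d8:-→d9:-→d10:-→d11:-→d12:-→d13:-→d14:-→d15:-→d16:-→d17:-→d18:-→d19:-→d20:H5→d21:-→d22:-→d23:-→d24:-→d25:-→d26:-→d27:-→d28:H2 -> H2
  add 85.0.0.0/8 -> H3 at depth 8
  add 64.0.0.0/2 -> H6 at depth 2
  add 85.214.80.0/20 -> H6 at depth 20
  add 213.0.0.0/8 -> H6 at depth 8
  lookup 112.0.0.129: bits 01110 walk d0:H2→d1:-→d2:H6→d3:-→d4:H5→d5:- -> H5
  lookup 213.0.0.0: bits 1101010100 walk d0:H2→d1:-→d2:-→d3:-→d4:-→d5:-→d6:-→d7:-→d8:H6→d9:-→d10:- -> H6
  add 213.48.128.239/32 -> H7 at depth 32
  lookup 112.8.45.69: bits 01110 walk d0:H2→d1:-→d2:H6→d3:-→d4:H5→d5:- -> H5
  add 213.48.128.0/24 -> H0 at depth 24
  lookup 85.0.0.52: bits 01010101 walk d0:H2→d1:-→d2:H6→d3:-→d4:-→d5:-→d6:-→d7:-→d8:H3 -> H3
  add 116.200.204.96/28 -> H1 at depth 28
  add 213.48.128.224/28 -> H6 at depth 28

== LOOKUPS ==
["H1","H5","H2","H2","H5","H2","H5","H6","H5","H3"]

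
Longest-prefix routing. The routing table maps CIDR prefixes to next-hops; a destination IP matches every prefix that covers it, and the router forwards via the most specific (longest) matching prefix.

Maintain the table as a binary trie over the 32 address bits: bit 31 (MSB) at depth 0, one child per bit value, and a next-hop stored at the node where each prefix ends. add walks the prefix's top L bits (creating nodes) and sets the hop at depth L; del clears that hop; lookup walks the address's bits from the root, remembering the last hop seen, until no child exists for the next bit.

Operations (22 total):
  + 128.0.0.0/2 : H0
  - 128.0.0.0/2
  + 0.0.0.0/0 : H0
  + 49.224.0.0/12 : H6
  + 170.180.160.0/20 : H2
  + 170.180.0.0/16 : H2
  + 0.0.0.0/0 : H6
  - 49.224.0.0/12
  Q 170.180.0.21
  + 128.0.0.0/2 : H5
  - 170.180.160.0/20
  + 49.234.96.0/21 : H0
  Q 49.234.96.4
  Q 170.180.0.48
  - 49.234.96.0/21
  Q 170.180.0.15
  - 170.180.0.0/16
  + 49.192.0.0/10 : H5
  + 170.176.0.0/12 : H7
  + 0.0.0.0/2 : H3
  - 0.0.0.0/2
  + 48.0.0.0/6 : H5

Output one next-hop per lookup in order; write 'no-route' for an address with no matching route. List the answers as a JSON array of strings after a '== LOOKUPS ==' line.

Apply in order:
  add 128.0.0.0/2 -> H0 at depth 2
  - 128.0.0.0/2 clear@2
  add 0.0.0.0/0 -> H0 at depth 0
  add 49.224.0.0/12 -> H6 at depth 12
  add 170.180.160.0/20 -> H2 at depth 20
  add 170.180.0.0/16 -> H2 at depth 16
  add 0.0.0.0/0 -> H6 at depth 0
  - 49.224.0.0/12 clear@12
  lookup 170.180.0.21: bits 1010101010110100 walk d0:H6→d1:-→d2:-→d3:-→d4:-→d5:-→d6:-→d7:-→d8:-→d9:-→d10:-→d11:-→d12:-→d13:-→d14:-→d15:-→d16:H2 -> H2
  add 128.0.0.0/2 -> H5 at depth 2
  - 170.180.160.0/20 clear@20
  add 49.234.96.0/21 -> H0 at depth 21
  lookup 49.234.96.4: bits 001100011110101001100 walk d0:H6→d1:-→d2:-→d3:-→d4:-→d5:-→d6:-→d7:-→d8:-→d9:-→d10:-→d11:-→d12:-→d13:-→d14:-→d15:-→d16:-→d17:-→d18:-→d19:-→d20:-→d21:H0 -> H0
  lookup 170.180.0.48: bits 1010101010110100 walk d0:H6→d1:-→d2:H5→d3:-→d4:-→d5:-→d6:-→d7:-→d8:-→d9:-→d10:-→d11:-→d12:-→d13:-→d14:-→d15:-→d16:H2 -> H2
  - 49.234.96.0/21 clear@21
  lookup 170.180.0.15: bits 1010101010110100 walk d0:H6→d1:-→d2:H5→d3:-→d4:-→d5:-→d6:-→d7:-→d8:-→d9:-→d10:-→d11:-→d12:-→d13:-→d14:-→d15:-→d16:H2 -> H2
  - 170.180.0.0/16 clear@16
  add 49.192.0.0/10 -> H5 at depth 10
  add 170.176.0.0/12 -> H7 at depth 12
  add 0.0.0.0/2 -> H3 at depth 2
  - 0.0.0.0/2 clear@2
  add 48.0.0.0/6 -> H5 at depth 6

== LOOKUPS ==
["H2","H0","H2","H2"]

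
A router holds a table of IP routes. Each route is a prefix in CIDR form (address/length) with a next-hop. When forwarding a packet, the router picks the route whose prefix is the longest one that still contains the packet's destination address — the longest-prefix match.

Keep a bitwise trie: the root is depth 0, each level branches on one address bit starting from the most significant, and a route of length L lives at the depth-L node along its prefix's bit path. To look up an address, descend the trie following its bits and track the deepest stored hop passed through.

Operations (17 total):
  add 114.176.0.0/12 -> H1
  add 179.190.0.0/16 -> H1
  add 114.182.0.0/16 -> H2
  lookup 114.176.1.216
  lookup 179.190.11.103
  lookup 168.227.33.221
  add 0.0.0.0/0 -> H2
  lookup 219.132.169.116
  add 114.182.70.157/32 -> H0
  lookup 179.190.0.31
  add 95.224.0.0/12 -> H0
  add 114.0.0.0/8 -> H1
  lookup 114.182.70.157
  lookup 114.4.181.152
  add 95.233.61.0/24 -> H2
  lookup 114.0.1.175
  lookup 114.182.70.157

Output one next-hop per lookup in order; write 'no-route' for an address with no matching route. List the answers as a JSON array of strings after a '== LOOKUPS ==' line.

Process each operation:
  + 114.176.0.0/12 (H1) depth=12
  + 179.190.0.0/16 (H1) depth=16
  + 114.182.0.0/16 (H2) depth=16
  ? 114.176.1.216  path d0:-→d1:-→d2:-→d3:-→d4:-→d5:-→d6:-→d7:-→d8:-→d9:-→d10:-→d11:-→d12:H1→d13:-  best=H1
  ? 179.190.11.103  path d0:-→d1:-→d2:-→d3:-→d4:-→d5:-→d6:-→d7:-→d8:-→d9:-→d10:-→d11:-→d12:-→d13:-→d14:-→d15:-→d16:H1  best=H1
  ? 168.227.33.221  path d0:-→d1:-→d2:-→d3:-  best=no-route
  + 0.0.0.0/0 (H2) depth=0
  ? 219.132.169.116  path d0:H2→d1:-  best=H2
  + 114.182.70.157/32 (H0) depth=32
  ? 179.190.0.31  path d0:H2→d1:-→d2:-→d3:-→d4:-→d5:-→d6:-→d7:-→d8:-→d9:-→d10:-→d11:-→d12:-→d13:-→d14:-→d15:-→d16:H1  best=H1
  + 95.224.0.0/12 (H0) depth=12
  + 114.0.0.0/8 (H1) depth=8
  ? 114.182.70.157  path d0:H2→d1:-→d2:-→d3:-→d4:-→d5:-→d6:-→d7:-→d8:H1→d9:-→d10:-→d11:-→d12:H1→d13:-→d14:-→d15:-→d16:H2→d17:-→d18:-→d19:-→d20:-→d21:-→d22:-→d23:-→d24:-→d25:-→d26:-→d27:-→d28:-→d29:-→d30:-→d31:-→d32:H0  best=H0
  ? 114.4.181.152  path d0:H2→d1:-→d2:-→d3:-→d4:-→d5:-→d6:-→d7:-→d8:H1  best=H1
  + 95.233.61.0/24 (H2) depth=24
  ? 114.0.1.175  path d0:H2→d1:-→d2:-→d3:-→d4:-→d5:-→d6:-→d7:-→d8:H1  best=H1
  ? 114.182.70.157  path d0:H2→d1:-→d2:-→d3:-→d4:-→d5:-→d6:-→d7:-→d8:H1→d9:-→d10:-→d11:-→d12:H1→d13:-→d14:-→d15:-→d16:H2→d17:-→d18:-→d19:-→d20:-→d21:-→d22:-→d23:-→d24:-→d25:-→d26:-→d27:-→d28:-→d29:-→d30:-→d31:-→d32:H0  best=H0

== LOOKUPS ==
["H1","H1","no-route","H2","H1","H0","H1","H1","H0"]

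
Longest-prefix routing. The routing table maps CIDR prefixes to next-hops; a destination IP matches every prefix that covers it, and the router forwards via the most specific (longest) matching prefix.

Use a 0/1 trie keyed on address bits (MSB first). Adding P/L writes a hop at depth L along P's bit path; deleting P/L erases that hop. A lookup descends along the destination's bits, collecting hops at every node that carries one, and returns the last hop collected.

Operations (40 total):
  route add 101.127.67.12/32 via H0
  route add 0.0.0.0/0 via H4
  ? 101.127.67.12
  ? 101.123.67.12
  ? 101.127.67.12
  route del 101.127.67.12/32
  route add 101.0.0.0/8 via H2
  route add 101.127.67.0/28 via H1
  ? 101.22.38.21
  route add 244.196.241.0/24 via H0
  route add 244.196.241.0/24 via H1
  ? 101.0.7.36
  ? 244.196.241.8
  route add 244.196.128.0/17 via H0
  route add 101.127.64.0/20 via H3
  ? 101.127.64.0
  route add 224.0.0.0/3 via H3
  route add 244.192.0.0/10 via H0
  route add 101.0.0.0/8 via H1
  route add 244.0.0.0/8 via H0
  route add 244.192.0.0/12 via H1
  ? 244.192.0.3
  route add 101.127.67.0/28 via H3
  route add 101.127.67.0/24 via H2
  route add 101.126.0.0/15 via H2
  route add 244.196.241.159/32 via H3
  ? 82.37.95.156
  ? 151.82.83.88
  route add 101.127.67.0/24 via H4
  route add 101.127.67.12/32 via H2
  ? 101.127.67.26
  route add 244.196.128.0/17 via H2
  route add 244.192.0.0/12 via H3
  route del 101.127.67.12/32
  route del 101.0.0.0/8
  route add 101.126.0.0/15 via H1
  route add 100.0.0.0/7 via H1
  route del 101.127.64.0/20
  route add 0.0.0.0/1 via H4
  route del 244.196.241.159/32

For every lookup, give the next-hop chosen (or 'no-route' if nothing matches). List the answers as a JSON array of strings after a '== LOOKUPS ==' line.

Trace:
  + 101.127.67.12/32 (H0) depth=32
  + 0.0.0.0/0 (H4) depth=0
  Q 101.127.67.12: descend 01100101011111110100001100001100 ; hops seen [H4,H0] ; pick H0
  Q 101.123.67.12: descend 0110010101111 ; hops seen [H4] ; pick H4
  Q 101.127.67.12: descend 01100101011111110100001100001100 ; hops seen [H4,H0] ; pick H0
  - 101.127.67.12/32 clear@32
  + 101.0.0.0/8 (H2) depth=8
  + 101.127.67.0/28 (H1) depth=28
  Q 101.22.38.21: descend 011001010 ; hops seen [H4,H2] ; pick H2
  + 244.196.241.0/24 (H0) depth=24
  + 244.196.241.0/24 (H1) depth=24
  Q 101.0.7.36: descend 011001010 ; hops seen [H4,H2] ; pick H2
  Q 244.196.241.8: descend 111101001100010011110001 ; hops seen [H4,H1] ; pick H1
  + 244.196.128.0/17 (H0) depth=17
  + 101.127.64.0/20 (H3) depth=20
  Q 101.127.64.0: descend 0110010101111111010000 ; hops seen [H4,H2,H3] ; pick H3
  + 224.0.0.0/3 (H3) depth=3
  + 244.192.0.0/10 (H0) depth=10
  + 101.0.0.0/8 (H1) depth=8
  + 244.0.0.0/8 (H0) depth=8
  + 244.192.0.0/12 (H1) depth=12
  Q 244.192.0.3: descend 1111010011000 ; hops seen [H4,H3,H0,H0,H1] ; pick H1
  + 101.127.67.0/28 (H3) depth=28
  + 101.127.67.0/24 (H2) depth=24
  + 101.126.0.0/15 (H2) depth=15
  + 244.196.241.159/32 (H3) depth=32
  Q 82.37.95.156: descend 01 ; hops seen [H4] ; pick H4
  Q 151.82.83.88: descend 1 ; hops seen [H4] ; pick H4
  + 101.127.67.0/24 (H4) depth=24
  + 101.127.67.12/32 (H2) depth=32
  Q 101.127.67.26: descend 011001010111111101000011000 ; hops seen [H4,H1,H2,H3,H4] ; pick H4
  + 244.196.128.0/17 (H2) depth=17
  + 244.192.0.0/12 (H3) depth=12
  - 101.127.67.12/32 clear@32
  - 101.0.0.0/8 clear@8
  + 101.126.0.0/15 (H1) depth=15
  + 100.0.0.0/7 (H1) depth=7
  - 101.127.64.0/20 clear@20
  + 0.0.0.0/1 (H4) depth=1
  - 244.196.241.159/32 clear@32

== LOOKUPS ==
["H0","H4","H0","H2","H2","H1","H3","H1","H4","H4","H4"]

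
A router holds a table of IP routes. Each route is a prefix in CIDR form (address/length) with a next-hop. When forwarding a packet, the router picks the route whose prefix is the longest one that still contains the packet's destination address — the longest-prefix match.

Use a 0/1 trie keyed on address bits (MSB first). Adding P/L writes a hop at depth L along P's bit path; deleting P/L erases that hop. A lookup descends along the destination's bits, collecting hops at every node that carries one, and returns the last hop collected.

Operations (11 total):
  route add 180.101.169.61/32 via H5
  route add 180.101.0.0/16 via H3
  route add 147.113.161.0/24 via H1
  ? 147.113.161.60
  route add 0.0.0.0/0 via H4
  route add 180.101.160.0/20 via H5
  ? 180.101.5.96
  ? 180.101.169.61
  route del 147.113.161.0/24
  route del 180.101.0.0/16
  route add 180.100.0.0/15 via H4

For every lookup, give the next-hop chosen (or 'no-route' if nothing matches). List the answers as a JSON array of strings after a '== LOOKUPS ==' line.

Trace:
  add 180.101.169.61/32 -> H5 at depth 32
  add 180.101.0.0/16 -> H3 at depth 16
  add 147.113.161.0/24 -> H1 at depth 24
  lookup 147.113.161.60: bits 100100110111000110100001 walk d0:-→d1:-→d2:-→d3:-→d4:-→d5:-→d6:-→d7:-→d8:-→d9:-→d10:-→d11:-→d12:-→d13:-→d14:-→d15:-→d16:-→d17:-→d18:-→d19:-→d20:-→d21:-→d22:-→d23:-→d24:H1 -> H1
  add 0.0.0.0/0 -> H4 at depth 0
  add 180.101.160.0/20 -> H5 at depth 20
  lookup 180.101.5.96: bits 1011010001100101 walk d0:H4→d1:-→d2:-→d3:-→d4:-→d5:-→d6:-→d7:-→d8:-→d9:-→d10:-→d11:-→d12:-→d13:-→d14:-→d15:-→d16:H3 -> H3
  lookup 180.101.169.61: bits 10110100011001011010100100111101 walk d0:H4→d1:-→d2:-→d3:-→d4:-→d5:-→d6:-→d7:-→d8:-→d9:-→d10:-→d11:-→d12:-→d13:-→d14:-→d15:-→d16:H3→d17:-→d18:-→d19:-→d20:H5→d21:-→d22:-→d23:-→d24:-→d25:-→d26:-→d27:-→d28:-→d29:-→d30:-→d31:-→d32:H5 -> H5
  - 147.113.161.0/24 clear@24
  - 180.101.0.0/16 clear@16
  add 180.100.0.0/15 -> H4 at depth 15

== LOOKUPS ==
["H1","H3","H5"]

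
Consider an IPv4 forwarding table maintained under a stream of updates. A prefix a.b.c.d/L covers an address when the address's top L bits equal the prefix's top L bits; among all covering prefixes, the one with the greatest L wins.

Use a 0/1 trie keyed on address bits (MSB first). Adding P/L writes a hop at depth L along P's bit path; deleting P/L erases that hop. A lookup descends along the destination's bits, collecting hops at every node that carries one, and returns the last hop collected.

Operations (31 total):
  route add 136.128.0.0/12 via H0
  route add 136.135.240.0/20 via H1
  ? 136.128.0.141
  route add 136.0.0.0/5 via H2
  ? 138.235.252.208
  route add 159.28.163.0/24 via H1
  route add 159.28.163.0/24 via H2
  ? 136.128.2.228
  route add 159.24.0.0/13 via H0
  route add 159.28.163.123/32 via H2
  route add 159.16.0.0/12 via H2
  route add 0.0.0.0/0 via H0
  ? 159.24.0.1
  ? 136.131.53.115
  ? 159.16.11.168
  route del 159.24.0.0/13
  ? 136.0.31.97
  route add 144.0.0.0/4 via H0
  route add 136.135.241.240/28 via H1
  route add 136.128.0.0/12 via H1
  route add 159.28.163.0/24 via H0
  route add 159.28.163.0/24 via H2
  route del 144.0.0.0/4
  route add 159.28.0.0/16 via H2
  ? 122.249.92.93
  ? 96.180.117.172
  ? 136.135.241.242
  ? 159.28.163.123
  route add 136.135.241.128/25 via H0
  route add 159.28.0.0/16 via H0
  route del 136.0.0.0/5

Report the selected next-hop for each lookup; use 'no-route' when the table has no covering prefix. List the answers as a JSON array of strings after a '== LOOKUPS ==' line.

Trace:
  add 136.128.0.0/12 -> H0 at depth 12
  add 136.135.240.0/20 -> H1 at depth 20
  ? 136.128.0.141  path d0:-→d1:-→d2:-→d3:-→d4:-→d5:-→d6:-→d7:-→d8:-→d9:-→d10:-→d11:-→d12:H0→d13:-  best=H0
  add 136.0.0.0/5 -> H2 at depth 5
  ? 138.235.252.208  path d0:-→d1:-→d2:-→d3:-→d4:-→d5:H2→d6:-  best=H2
  add 159.28.163.0/24 -> H1 at depth 24
  add 159.28.163.0/24 -> H2 at depth 24
  ? 136.128.2.228  path d0:-→d1:-→d2:-→d3:-→d4:-→d5:H2→d6:-→d7:-→d8:-→d9:-→d10:-→d11:-→d12:H0→d13:-  best=H0
  add 159.24.0.0/13 -> H0 at depth 13
  add 159.28.163.123/32 -> H2 at depth 32
  add 159.16.0.0/12 -> H2 at depth 12
  add 0.0.0.0/0 -> H0 at depth 0
  ? 159.24.0.1  path d0:H0→d1:-→d2:-→d3:-→d4:-→d5:-→d6:-→d7:-→d8:-→d9:-→d10:-→d11:-→d12:H2→d13:H0  best=H0
  ? 136.131.53.115  path d0:H0→d1:-→d2:-→d3:-→d4:-→d5:H2→d6:-→d7:-→d8:-→d9:-→d10:-→d11:-→d12:H0→d13:-  best=H0
  ? 159.16.11.168  path d0:H0→d1:-→d2:-→d3:-→d4:-→d5:-→d6:-→d7:-→d8:-→d9:-→d10:-→d11:-→d12:H2  best=H2
  del 159.24.0.0/13 (clear depth 13)
  ? 136.0.31.97  path d0:H0→d1:-→d2:-→d3:-→d4:-→d5:H2→d6:-→d7:-→d8:-  best=H2
  add 144.0.0.0/4 -> H0 at depth 4
  add 136.135.241.240/28 -> H1 at depth 28
  add 136.128.0.0/12 -> H1 at depth 12
  add 159.28.163.0/24 -> H0 at depth 24
  add 159.28.163.0/24 -> H2 at depth 24
  del 144.0.0.0/4 (clear depth 4)
  add 159.28.0.0/16 -> H2 at depth 16
  ? 122.249.92.93  path d0:H0  best=H0
  ? 96.180.117.172  path d0:H0  best=H0
  ? 136.135.241.242  path d0:H0→d1:-→d2:-→d3:-→d4:-→d5:H2→d6:-→d7:-→d8:-→d9:-→d10:-→d11:-→d12:H1→d13:-→d14:-→d15:-→d16:-→d17:-→d18:-→d19:-→d20:H1→d21:-→d22:-→d23:-→d24:-→d25:-→d26:-→d27:-→d28:H1  best=H1
  ? 159.28.163.123  path d0:H0→d1:-→d2:-→d3:-→d4:-→d5:-→d6:-→d7:-→d8:-→d9:-→d10:-→d11:-→d12:H2→d13:-→d14:-→d15:-→d16:H2→d17:-→d18:-→d19:-→d20:-→d21:-→d22:-→d23:-→d24:H2→d25:-→d26:-→d27:-→d28:-→d29:-→d30:-→d31:-→d32:H2  best=H2
  add 136.135.241.128/25 -> H0 at depth 25
  add 159.28.0.0/16 -> H0 at depth 16
  del 136.0.0.0/5 (clear depth 5)

== LOOKUPS ==
["H0","H2","H0","H0","H0","H2","H2","H0","H0","H1","H2"]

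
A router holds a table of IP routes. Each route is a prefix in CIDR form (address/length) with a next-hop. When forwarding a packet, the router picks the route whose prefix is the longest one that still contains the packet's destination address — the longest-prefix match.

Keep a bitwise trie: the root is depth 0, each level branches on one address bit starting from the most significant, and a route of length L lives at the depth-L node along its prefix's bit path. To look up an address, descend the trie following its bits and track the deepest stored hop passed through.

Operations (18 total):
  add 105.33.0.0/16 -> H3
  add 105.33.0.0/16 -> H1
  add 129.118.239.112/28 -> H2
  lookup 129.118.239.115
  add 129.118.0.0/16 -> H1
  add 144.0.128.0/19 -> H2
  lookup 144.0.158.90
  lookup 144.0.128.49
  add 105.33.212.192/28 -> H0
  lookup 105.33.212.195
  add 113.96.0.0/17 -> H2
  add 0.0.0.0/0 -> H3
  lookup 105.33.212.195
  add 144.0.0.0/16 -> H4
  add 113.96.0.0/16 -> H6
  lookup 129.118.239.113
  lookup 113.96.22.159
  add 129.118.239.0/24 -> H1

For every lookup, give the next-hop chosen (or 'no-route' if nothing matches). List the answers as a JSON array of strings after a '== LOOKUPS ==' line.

Apply in order:
  + 105.33.0.0/16 (H3) depth=16
  + 105.33.0.0/16 (H1) depth=16
  + 129.118.239.112/28 (H2) depth=28
  Q 129.118.239.115: descend 1000000101110110111011110111 ; hops seen [H2] ; pick H2
  + 129.118.0.0/16 (H1) depth=16
  + 144.0.128.0/19 (H2) depth=19
  Q 144.0.158.90: descend 1001000000000000100 ; hops seen [H2] ; pick H2
  Q 144.0.128.49: descend 1001000000000000100 ; hops seen [H2] ; pick H2
  + 105.33.212.192/28 (H0) depth=28
  Q 105.33.212.195: descend 0110100100100001110101001100 ; hops seen [H1,H0] ; pick H0
  + 113.96.0.0/17 (H2) depth=17
  + 0.0.0.0/0 (H3) depth=0
  Q 105.33.212.195: descend 0110100100100001110101001100 ; hops seen [H3,H1,H0] ; pick H0
  + 144.0.0.0/16 (H4) depth=16
  + 113.96.0.0/16 (H6) depth=16
  Q 129.118.239.113: descend 1000000101110110111011110111 ; hops seen [H3,H1,H2] ; pick H2
  Q 113.96.22.159: descend 01110001011000000 ; hops seen [H3,H6,H2] ; pick H2
  + 129.118.239.0/24 (H1) depth=24

== LOOKUPS ==
["H2","H2","H2","H0","H0","H2","H2"]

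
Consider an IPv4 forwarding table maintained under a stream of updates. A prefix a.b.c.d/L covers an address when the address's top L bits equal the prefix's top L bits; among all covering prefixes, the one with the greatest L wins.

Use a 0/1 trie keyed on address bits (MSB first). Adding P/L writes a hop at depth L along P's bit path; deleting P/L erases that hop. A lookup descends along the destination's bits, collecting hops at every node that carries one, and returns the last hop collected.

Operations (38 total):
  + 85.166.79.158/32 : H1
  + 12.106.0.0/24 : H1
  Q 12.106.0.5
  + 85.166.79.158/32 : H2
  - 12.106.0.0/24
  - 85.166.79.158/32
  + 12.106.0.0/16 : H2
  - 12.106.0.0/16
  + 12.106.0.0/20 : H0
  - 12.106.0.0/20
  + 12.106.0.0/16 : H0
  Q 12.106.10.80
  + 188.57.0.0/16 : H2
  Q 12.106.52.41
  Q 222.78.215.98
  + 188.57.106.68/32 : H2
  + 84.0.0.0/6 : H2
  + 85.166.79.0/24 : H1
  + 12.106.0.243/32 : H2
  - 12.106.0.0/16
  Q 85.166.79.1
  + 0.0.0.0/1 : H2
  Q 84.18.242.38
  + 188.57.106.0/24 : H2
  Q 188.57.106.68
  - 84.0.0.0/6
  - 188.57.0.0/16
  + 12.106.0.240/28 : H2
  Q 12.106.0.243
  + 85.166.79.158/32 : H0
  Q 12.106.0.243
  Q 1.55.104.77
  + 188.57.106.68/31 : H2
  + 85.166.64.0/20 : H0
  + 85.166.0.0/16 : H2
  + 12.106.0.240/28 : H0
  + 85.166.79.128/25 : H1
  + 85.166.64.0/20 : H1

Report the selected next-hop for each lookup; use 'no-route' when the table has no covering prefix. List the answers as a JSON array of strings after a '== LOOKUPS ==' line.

Process each operation:
  add 85.166.79.158/32 -> H1 at depth 32
  add 12.106.0.0/24 -> H1 at depth 24
  lookup 12.106.0.5: bits 000011000110101000000000 walk d0:-→d1:-→d2:-→d3:-→d4:-→d5:-→d6:-→d7:-→d8:-→d9:-→d10:-→d11:-→d12:-→d13:-→d14:-→d15:-→d16:-→d17:-→d18:-→d19:-→d20:-→d21:-→d22:-→d23:-→d24:H1 -> H1
  add 85.166.79.158/32 -> H2 at depth 32
  - 12.106.0.0/24 clear@24
  - 85.166.79.158/32 clear@32
  add 12.106.0.0/16 -> H2 at depth 16
  - 12.106.0.0/16 clear@16
  add 12.106.0.0/20 -> H0 at depth 20
  - 12.106.0.0/20 clear@20
  add 12.106.0.0/16 -> H0 at depth 16
  lookup 12.106.10.80: bits 00001100011010100000 walk d0:-→d1:-→d2:-→d3:-→d4:-→d5:-→d6:-→d7:-→d8:-→d9:-→d10:-→d11:-→d12:-→d13:-→d14:-→d15:-→d16:H0→d17:-→d18:-→d19:-→d20:- -> H0
  add 188.57.0.0/16 -> H2 at depth 16
  lookup 12.106.52.41: bits 000011000110101000 walk d0:-→d1:-→d2:-→d3:-→d4:-→d5:-→d6:-→d7:-→d8:-→d9:-→d10:-→d11:-→d12:-→d13:-→d14:-→d15:-→d16:H0→d17:-→d18:- -> H0
  lookup 222.78.215.98: bits 1 walk d0:-→d1:- -> no-route
  add 188.57.106.68/32 -> H2 at depth 32
  add 84.0.0.0/6 -> H2 at depth 6
  add 85.166.79.0/24 -> H1 at depth 24
  add 12.106.0.243/32 -> H2 at depth 32
  - 12.106.0.0/16 clear@16
  lookup 85.166.79.1: bits 010101011010011001001111 walk d0:-→d1:-→d2:-→d3:-→d4:-→d5:-→d6:H2→d7:-→d8:-→d9:-→d10:-→d11:-→d12:-→d13:-→d14:-→d15:-→d16:-→d17:-→d18:-→d19:-→d20:-→d21:-→d22:-→d23:-→d24:H1 -> H1
  add 0.0.0.0/1 -> H2 at depth 1
  lookup 84.18.242.38: bits 0101010 walk d0:-→d1:H2→d2:-→d3:-→d4:-→d5:-→d6:H2→d7:- -> H2
  add 188.57.106.0/24 -> H2 at depth 24
  lookup 188.57.106.68: bits 10111100001110010110101001000100 walk d0:-→d1:-→d2:-→d3:-→d4:-→d5:-→d6:-→d7:-→d8:-→d9:-→d10:-→d11:-→d12:-→d13:-→d14:-→d15:-→d16:H2→d17:-→d18:-→d19:-→d20:-→d21:-→d22:-→d23:-→d24:H2→d25:-→d26:-→d27:-→d28:-→d29:-→d30:-→d31:-→d32:H2 -> H2
  - 84.0.0.0/6 clear@6
  - 188.57.0.0/16 clear@16
  add 12.106.0.240/28 -> H2 at depth 28
  lookup 12.106.0.243: bits 00001100011010100000000011110011 walk d0:-→d1:H2→d2:-→d3:-→d4:-→d5:-→d6:-→d7:-→d8:-→d9:-→d10:-→d11:-→d12:-→d13:-→d14:-→d15:-→d16:-→d17:-→d18:-→d19:-→d20:-→d21:-→d22:-→d23:-→d24:-→d25:-→d26:-→d27:-→d28:H2→d29:-→d30:-→d31:-→d32:H2 -> H2
  add 85.166.79.158/32 -> H0 at depth 32
  lookup 12.106.0.243: bits 00001100011010100000000011110011 walk d0:-→d1:H2→d2:-→d3:-→d4:-→d5:-→d6:-→d7:-→d8:-→d9:-→d10:-→d11:-→d12:-→d13:-→d14:-→d15:-→d16:-→d17:-→d18:-→d19:-→d20:-→d21:-→d22:-→d23:-→d24:-→d25:-→d26:-→d27:-→d28:H2→d29:-→d30:-→d31:-→d32:H2 -> H2
  lookup 1.55.104.77: bits 0000 walk d0:-→d1:H2→d2:-→d3:-→d4:- -> H2
  add 188.57.106.68/31 -> H2 at depth 31
  add 85.166.64.0/20 -> H0 at depth 20
  add 85.166.0.0/16 -> H2 at depth 16
  add 12.106.0.240/28 -> H0 at depth 28
  add 85.166.79.128/25 -> H1 at depth 25
  add 85.166.64.0/20 -> H1 at depth 20

== LOOKUPS ==
["H1","H0","H0","no-route","H1","H2","H2","H2","H2","H2"]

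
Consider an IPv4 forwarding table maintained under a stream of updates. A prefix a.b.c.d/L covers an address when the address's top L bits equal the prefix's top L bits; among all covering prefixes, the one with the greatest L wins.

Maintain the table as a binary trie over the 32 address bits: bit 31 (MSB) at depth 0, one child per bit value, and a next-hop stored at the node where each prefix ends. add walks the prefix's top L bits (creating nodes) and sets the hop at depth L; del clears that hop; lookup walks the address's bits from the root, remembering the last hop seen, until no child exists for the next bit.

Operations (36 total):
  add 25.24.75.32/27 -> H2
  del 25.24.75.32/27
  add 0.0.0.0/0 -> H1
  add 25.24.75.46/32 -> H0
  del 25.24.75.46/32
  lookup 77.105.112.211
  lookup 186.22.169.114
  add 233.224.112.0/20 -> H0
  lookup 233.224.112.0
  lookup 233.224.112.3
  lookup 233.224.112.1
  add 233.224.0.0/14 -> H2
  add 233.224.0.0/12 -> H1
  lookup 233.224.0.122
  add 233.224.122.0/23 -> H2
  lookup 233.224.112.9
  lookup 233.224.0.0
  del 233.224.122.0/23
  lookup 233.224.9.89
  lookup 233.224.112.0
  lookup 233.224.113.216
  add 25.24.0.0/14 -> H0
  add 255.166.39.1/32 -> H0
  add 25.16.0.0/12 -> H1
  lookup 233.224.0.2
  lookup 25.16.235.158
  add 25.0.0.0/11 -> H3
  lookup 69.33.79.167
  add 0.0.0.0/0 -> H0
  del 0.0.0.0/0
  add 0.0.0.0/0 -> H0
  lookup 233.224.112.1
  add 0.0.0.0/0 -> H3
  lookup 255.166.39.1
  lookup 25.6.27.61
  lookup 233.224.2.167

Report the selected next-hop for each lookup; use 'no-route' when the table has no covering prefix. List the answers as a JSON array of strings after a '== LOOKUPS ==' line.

Apply in order:
  + 25.24.75.32/27 (H2) depth=27
  - 25.24.75.32/27 clear@27
  + 0.0.0.0/0 (H1) depth=0
  + 25.24.75.46/32 (H0) depth=32
  - 25.24.75.46/32 clear@32
  lookup 77.105.112.211: bits 0 walk d0:H1→d1:- -> H1
  lookup 186.22.169.114: bits ε walk d0:H1 -> H1
  + 233.224.112.0/20 (H0) depth=20
  lookup 233.224.112.0: bits 11101001111000000111 walk d0:H1→d1:-→d2:-→d3:-→d4:-→d5:-→d6:-→d7:-→d8:-→d9:-→d10:-→d11:-→d12:-→d13:-→d14:-→d15:-→d16:-→d17:-→d18:-→d19:-→d20:H0 -> H0
  lookup 233.224.112.3: bits 11101001111000000111 walk d0:H1→d1:-→d2:-→d3:-→d4:-→d5:-→d6:-→d7:-→d8:-→d9:-→d10:-→d11:-→d12:-→d13:-→d14:-→d15:-→d16:-→d17:-→d18:-→d19:-→d20:H0 -> H0
  lookup 233.224.112.1: bits 11101001111000000111 walk d0:H1→d1:-→d2:-→d3:-→d4:-→d5:-→d6:-→d7:-→d8:-→d9:-→d10:-→d11:-→d12:-→d13:-→d14:-→d15:-→d16:-→d17:-→d18:-→d19:-→d20:H0 -> H0
  + 233.224.0.0/14 (H2) depth=14
  + 233.224.0.0/12 (H1) depth=12
  lookup 233.224.0.122: bits 11101001111000000 walk d0:H1→d1:-→d2:-→d3:-→d4:-→d5:-→d6:-→d7:-→d8:-→d9:-→d10:-→d11:-→d12:H1→d13:-→d14:H2→d15:-→d16:-→d17:- -> H2
  + 233.224.122.0/23 (H2) depth=23
  lookup 233.224.112.9: bits 11101001111000000111 walk d0:H1→d1:-→d2:-→d3:-→d4:-→d5:-→d6:-→d7:-→d8:-→d9:-→d10:-→d11:-→d12:H1→d13:-→d14:H2→d15:-→d16:-→d17:-→d18:-→d19:-→d20:H0 -> H0
  lookup 233.224.0.0: bits 11101001111000000 walk d0:H1→d1:-→d2:-→d3:-→d4:-→d5:-→d6:-→d7:-→d8:-→d9:-→d10:-→d11:-→d12:H1→d13:-→d14:H2→d15:-→d16:-→d17:- -> H2
  - 233.224.122.0/23 clear@23
  lookup 233.224.9.89: bits 11101001111000000 walk d0:H1→d1:-→d2:-→d3:-→d4:-→d5:-→d6:-→d7:-→d8:-→d9:-→d10:-→d11:-→d12:H1→d13:-→d14:H2→d15:-→d16:-→d17:- -> H2
  lookup 233.224.112.0: bits 11101001111000000111 walk d0:H1→d1:-→d2:-→d3:-→d4:-→d5:-→d6:-→d7:-→d8:-→d9:-→d10:-→d11:-→d12:H1→d13:-→d14:H2→d15:-→d16:-→d17:-→d18:-→d19:-→d20:H0 -> H0
  lookup 233.224.113.216: bits 11101001111000000111 walk d0:H1→d1:-→d2:-→d3:-→d4:-→d5:-→d6:-→d7:-→d8:-→d9:-→d10:-→d11:-→d12:H1→d13:-→d14:H2→d15:-→d16:-→d17:-→d18:-→d19:-→d20:H0 -> H0
  + 25.24.0.0/14 (H0) depth=14
  + 255.166.39.1/32 (H0) depth=32
  + 25.16.0.0/12 (H1) depth=12
  lookup 233.224.0.2: bits 11101001111000000 walk d0:H1→d1:-→d2:-→d3:-→d4:-→d5:-→d6:-→d7:-→d8:-→d9:-→d10:-→d11:-→d12:H1→d13:-→d14:H2→d15:-→d16:-→d17:- -> H2
  lookup 25.16.235.158: bits 000110010001 walk d0:H1→d1:-→d2:-→d3:-→d4:-→d5:-→d6:-→d7:-→d8:-→d9:-→d10:-→d11:-→d12:H1 -> H1
  + 25.0.0.0/11 (H3) depth=11
  lookup 69.33.79.167: bits 0 walk d0:H1→d1:- -> H1
  + 0.0.0.0/0 (H0) depth=0
  - 0.0.0.0/0 clear@0
  + 0.0.0.0/0 (H0) depth=0
  lookup 233.224.112.1: bits 11101001111000000111 walk d0:H0→d1:-→d2:-→d3:-→d4:-→d5:-→d6:-→d7:-→d8:-→d9:-→d10:-→d11:-→d12:H1→d13:-→d14:H2→d15:-→d16:-→d17:-→d18:-→d19:-→d20:H0 -> H0
  + 0.0.0.0/0 (H3) depth=0
  lookup 255.166.39.1: bits 11111111101001100010011100000001 walk d0:H3→d1:-→d2:-→d3:-→d4:-→d5:-→d6:-→d7:-→d8:-→d9:-→d10:-→d11:-→d12:-→d13:-→d14:-→d15:-→d16:-→d17:-→d18:-→d19:-→d20:-→d21:-→d22:-→d23:-→d24:-→d25:-→d26:-→d27:-→d28:-→d29:-→d30:-→d31:-→d32:H0 -> H0
  lookup 25.6.27.61: bits 00011001000 walk d0:H3→d1:-→d2:-→d3:-→d4:-→d5:-→d6:-→d7:-→d8:-→d9:-→d10:-→d11:H3 -> H3
  lookup 233.224.2.167: bits 11101001111000000 walk d0:H3→d1:-→d2:-→d3:-→d4:-→d5:-→d6:-→d7:-→d8:-→d9:-→d10:-→d11:-→d12:H1→d13:-→d14:H2→d15:-→d16:-→d17:- -> H2

== LOOKUPS ==
["H1","H1","H0","H0","H0","H2","H0","H2","H2","H0","H0","H2","H1","H1","H0","H0","H3","H2"]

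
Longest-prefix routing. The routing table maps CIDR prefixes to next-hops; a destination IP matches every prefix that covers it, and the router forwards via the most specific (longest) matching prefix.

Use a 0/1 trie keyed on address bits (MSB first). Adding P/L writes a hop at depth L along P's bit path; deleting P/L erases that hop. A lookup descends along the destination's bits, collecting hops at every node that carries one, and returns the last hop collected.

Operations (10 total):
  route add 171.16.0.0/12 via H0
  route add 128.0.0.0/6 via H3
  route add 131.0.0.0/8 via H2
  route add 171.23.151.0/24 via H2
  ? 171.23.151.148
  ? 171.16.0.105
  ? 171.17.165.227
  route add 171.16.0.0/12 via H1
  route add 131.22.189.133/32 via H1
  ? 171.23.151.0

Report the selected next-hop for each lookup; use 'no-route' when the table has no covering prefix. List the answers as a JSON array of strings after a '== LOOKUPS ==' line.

Process each operation:
  + 171.16.0.0/12 (H0) depth=12
  + 128.0.0.0/6 (H3) depth=6
  + 131.0.0.0/8 (H2) depth=8
  + 171.23.151.0/24 (H2) depth=24
  Q 171.23.151.148: descend 101010110001011110010111 ; hops seen [H0,H2] ; pick H2
  Q 171.16.0.105: descend 1010101100010 ; hops seen [H0] ; pick H0
  Q 171.17.165.227: descend 1010101100010 ; hops seen [H0] ; pick H0
  + 171.16.0.0/12 (H1) depth=12
  + 131.22.189.133/32 (H1) depth=32
  Q 171.23.151.0: descend 101010110001011110010111 ; hops seen [H1,H2] ; pick H2

== LOOKUPS ==
["H2","H0","H0","H2"]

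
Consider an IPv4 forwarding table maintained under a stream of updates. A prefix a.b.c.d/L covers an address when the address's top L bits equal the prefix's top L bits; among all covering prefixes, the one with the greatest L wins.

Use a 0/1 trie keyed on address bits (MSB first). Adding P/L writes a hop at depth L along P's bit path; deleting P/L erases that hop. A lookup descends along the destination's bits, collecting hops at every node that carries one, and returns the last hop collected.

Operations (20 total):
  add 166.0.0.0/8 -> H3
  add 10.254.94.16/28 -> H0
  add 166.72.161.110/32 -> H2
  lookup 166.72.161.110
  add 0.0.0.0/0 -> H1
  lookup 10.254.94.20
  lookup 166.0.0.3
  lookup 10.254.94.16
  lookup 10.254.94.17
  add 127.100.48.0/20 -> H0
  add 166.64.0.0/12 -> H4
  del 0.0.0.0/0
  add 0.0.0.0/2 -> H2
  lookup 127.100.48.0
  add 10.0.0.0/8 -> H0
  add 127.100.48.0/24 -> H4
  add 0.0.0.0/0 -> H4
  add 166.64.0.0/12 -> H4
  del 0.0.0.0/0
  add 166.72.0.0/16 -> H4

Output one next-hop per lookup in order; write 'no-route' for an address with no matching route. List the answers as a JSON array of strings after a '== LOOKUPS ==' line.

Trace:
  add 166.0.0.0/8 -> H3 at depth 8
  add 10.254.94.16/28 -> H0 at depth 28
  add 166.72.161.110/32 -> H2 at depth 32
  ? 166.72.161.110  path d0:-→d1:-→d2:-→d3:-→d4:-→d5:-→d6:-→d7:-→d8:H3→d9:-→d10:-→d11:-→d12:-→d13:-→d14:-→d15:-→d16:-→d17:-→d18:-→d19:-→d20:-→d21:-→d22:-→d23:-→d24:-→d25:-→d26:-→d27:-→d28:-→d29:-→d30:-→d31:-→d32:H2  best=H2
  add 0.0.0.0/0 -> H1 at depth 0
  ? 10.254.94.20  path d0:H1→d1:-→d2:-→d3:-→d4:-→d5:-→d6:-→d7:-→d8:-→d9:-→d10:-→d11:-→d12:-→d13:-→d14:-→d15:-→d16:-→d17:-→d18:-→d19:-→d20:-→d21:-→d22:-→d23:-→d24:-→d25:-→d26:-→d27:-→d28:H0  best=H0
  ? 166.0.0.3  path d0:H1→d1:-→d2:-→d3:-→d4:-→d5:-→d6:-→d7:-→d8:H3→d9:-  best=H3
  ? 10.254.94.16  path d0:H1→d1:-→d2:-→d3:-→d4:-→d5:-→d6:-→d7:-→d8:-→d9:-→d10:-→d11:-→d12:-→d13:-→d14:-→d15:-→d16:-→d17:-→d18:-→d19:-→d20:-→d21:-→d22:-→d23:-→d24:-→d25:-→d26:-→d27:-→d28:H0  best=H0
  ? 10.254.94.17  path d0:H1→d1:-→d2:-→d3:-→d4:-→d5:-→d6:-→d7:-→d8:-→d9:-→d10:-→d11:-→d12:-→d13:-→d14:-→d15:-→d16:-→d17:-→d18:-→d19:-→d20:-→d21:-→d22:-→d23:-→d24:-→d25:-→d26:-→d27:-→d28:H0  best=H0
  add 127.100.48.0/20 -> H0 at depth 20
  add 166.64.0.0/12 -> H4 at depth 12
  del 0.0.0.0/0 (clear depth 0)
  add 0.0.0.0/2 -> H2 at depth 2
  ? 127.100.48.0  path d0:-→d1:-→d2:-→d3:-→d4:-→d5:-→d6:-→d7:-→d8:-→d9:-→d10:-→d11:-→d12:-→d13:-→d14:-→d15:-→d16:-→d17:-→d18:-→d19:-→d20:H0  best=H0
  add 10.0.0.0/8 -> H0 at depth 8
  add 127.100.48.0/24 -> H4 at depth 24
  add 0.0.0.0/0 -> H4 at depth 0
  add 166.64.0.0/12 -> H4 at depth 12
  del 0.0.0.0/0 (clear depth 0)
  add 166.72.0.0/16 -> H4 at depth 16

== LOOKUPS ==
["H2","H0","H3","H0","H0","H0"]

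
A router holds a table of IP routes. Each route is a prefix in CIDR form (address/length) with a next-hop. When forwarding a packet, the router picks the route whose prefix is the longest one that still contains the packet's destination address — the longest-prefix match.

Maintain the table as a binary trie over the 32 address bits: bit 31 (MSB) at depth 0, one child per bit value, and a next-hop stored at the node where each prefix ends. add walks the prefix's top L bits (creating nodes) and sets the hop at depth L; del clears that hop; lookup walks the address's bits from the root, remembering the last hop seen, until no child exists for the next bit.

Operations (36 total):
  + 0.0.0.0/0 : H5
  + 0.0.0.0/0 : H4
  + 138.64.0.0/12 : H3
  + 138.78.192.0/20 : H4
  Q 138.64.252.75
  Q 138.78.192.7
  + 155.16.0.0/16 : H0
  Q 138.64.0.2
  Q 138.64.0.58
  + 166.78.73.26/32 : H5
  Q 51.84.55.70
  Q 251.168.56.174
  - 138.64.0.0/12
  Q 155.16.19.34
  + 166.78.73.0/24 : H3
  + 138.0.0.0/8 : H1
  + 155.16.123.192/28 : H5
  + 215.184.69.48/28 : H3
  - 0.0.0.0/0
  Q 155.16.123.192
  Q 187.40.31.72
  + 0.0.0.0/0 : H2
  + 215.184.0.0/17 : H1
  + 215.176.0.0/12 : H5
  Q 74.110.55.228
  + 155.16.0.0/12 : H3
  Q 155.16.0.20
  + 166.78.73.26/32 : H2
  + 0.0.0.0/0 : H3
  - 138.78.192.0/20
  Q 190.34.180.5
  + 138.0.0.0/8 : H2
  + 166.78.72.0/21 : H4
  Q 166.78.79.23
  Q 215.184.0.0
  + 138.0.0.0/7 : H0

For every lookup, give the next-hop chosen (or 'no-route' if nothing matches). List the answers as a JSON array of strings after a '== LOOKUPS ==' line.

Trace:
  add 0.0.0.0/0 -> H5 at depth 0
  add 0.0.0.0/0 -> H4 at depth 0
  add 138.64.0.0/12 -> H3 at depth 12
  add 138.78.192.0/20 -> H4 at depth 20
  Q 138.64.252.75: descend 100010100100 ; hops seen [H4,H3] ; pick H3
  Q 138.78.192.7: descend 10001010010011101100 ; hops seen [H4,H3,H4] ; pick H4
  add 155.16.0.0/16 -> H0 at depth 16
  Q 138.64.0.2: descend 100010100100 ; hops seen [H4,H3] ; pick H3
  Q 138.64.0.58: descend 100010100100 ; hops seen [H4,H3] ; pick H3
  add 166.78.73.26/32 -> H5 at depth 32
  Q 51.84.55.70: descend ε ; hops seen [H4] ; pick H4
  Q 251.168.56.174: descend 1 ; hops seen [H4] ; pick H4
  del 138.64.0.0/12 (clear depth 12)
  Q 155.16.19.34: descend 1001101100010000 ; hops seen [H4,H0] ; pick H0
  add 166.78.73.0/24 -> H3 at depth 24
  add 138.0.0.0/8 -> H1 at depth 8
  add 155.16.123.192/28 -> H5 at depth 28
  add 215.184.69.48/28 -> H3 at depth 28
  del 0.0.0.0/0 (clear depth 0)
  Q 155.16.123.192: descend 1001101100010000011110111100 ; hops seen [H0,H5] ; pick H5
  Q 187.40.31.72: descend 101 ; hops seen [∅] ; pick no-route
  add 0.0.0.0/0 -> H2 at depth 0
  add 215.184.0.0/17 -> H1 at depth 17
  add 215.176.0.0/12 -> H5 at depth 12
  Q 74.110.55.228: descend ε ; hops seen [H2] ; pick H2
  add 155.16.0.0/12 -> H3 at depth 12
  Q 155.16.0.20: descend 10011011000100000 ; hops seen [H2,H3,H0] ; pick H0
  add 166.78.73.26/32 -> H2 at depth 32
  add 0.0.0.0/0 -> H3 at depth 0
  del 138.78.192.0/20 (clear depth 20)
  Q 190.34.180.5: descend 101 ; hops seen [H3] ; pick H3
  add 138.0.0.0/8 -> H2 at depth 8
  add 166.78.72.0/21 -> H4 at depth 21
  Q 166.78.79.23: descend 101001100100111001001 ; hops seen [H3,H4] ; pick H4
  Q 215.184.0.0: descend 11010111101110000 ; hops seen [H3,H5,H1] ; pick H1
  add 138.0.0.0/7 -> H0 at depth 7

== LOOKUPS ==
["H3","H4","H3","H3","H4","H4","H0","H5","no-route","H2","H0","H3","H4","H1"]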